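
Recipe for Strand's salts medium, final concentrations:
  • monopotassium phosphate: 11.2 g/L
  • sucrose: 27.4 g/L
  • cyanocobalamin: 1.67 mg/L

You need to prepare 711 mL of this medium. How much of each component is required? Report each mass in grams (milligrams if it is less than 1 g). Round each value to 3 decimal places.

monopotassium phosphate 7.963 g; sucrose 19.481 g; cyanocobalamin 1.187 mg

Target volume = 711 mL = 0.711 L.
monopotassium phosphate: 11.2 g/L × 0.711 L = 7.963 g
sucrose: 27.4 g/L × 0.711 L = 19.481 g
cyanocobalamin: 1.67 mg/L × 0.711 L = 1.187 mg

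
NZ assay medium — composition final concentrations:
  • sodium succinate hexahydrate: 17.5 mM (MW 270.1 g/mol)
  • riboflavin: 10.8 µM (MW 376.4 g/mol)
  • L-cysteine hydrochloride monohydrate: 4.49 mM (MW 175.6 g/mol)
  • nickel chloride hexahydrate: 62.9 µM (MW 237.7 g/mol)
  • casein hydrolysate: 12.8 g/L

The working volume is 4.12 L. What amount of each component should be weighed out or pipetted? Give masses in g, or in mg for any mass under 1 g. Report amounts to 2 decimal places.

sodium succinate hexahydrate 19.47 g; riboflavin 16.75 mg; L-cysteine hydrochloride monohydrate 3.25 g; nickel chloride hexahydrate 61.60 mg; casein hydrolysate 52.74 g

Working volume: 4.12 L.
sodium succinate hexahydrate: 17.5 mmol/L × 270.1 g/mol × 4.12 L ÷ 1000 = 19.47 g
riboflavin: 10.8 µmol/L × 376.4 g/mol × 4.12 L ÷ 1000 = 16.75 mg
L-cysteine hydrochloride monohydrate: 4.49 mmol/L × 175.6 g/mol × 4.12 L ÷ 1000 = 3.25 g
nickel chloride hexahydrate: 62.9 µmol/L × 237.7 g/mol × 4.12 L ÷ 1000 = 61.60 mg
casein hydrolysate: 12.8 g/L × 4.12 L = 52.74 g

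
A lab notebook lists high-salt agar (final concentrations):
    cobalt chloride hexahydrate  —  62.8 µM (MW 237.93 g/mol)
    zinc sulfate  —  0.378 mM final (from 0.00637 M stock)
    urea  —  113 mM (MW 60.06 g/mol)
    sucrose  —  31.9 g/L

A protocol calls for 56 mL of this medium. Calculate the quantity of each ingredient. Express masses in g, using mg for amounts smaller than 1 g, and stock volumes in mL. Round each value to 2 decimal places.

Working volume: 56 mL = 0.056 L.
cobalt chloride hexahydrate: 62.8 µmol/L × 237.93 g/mol × 0.056 L ÷ 1000 = 0.84 mg
zinc sulfate: dilute stock: 0.378 mM × 56 mL ÷ 6.37 mM = 3.32 mL
urea: 113 mmol/L × 60.06 mg/mmol × 0.056 L = 380.06 mg
sucrose: 31.9 g/L × 0.056 L = 1.79 g

cobalt chloride hexahydrate 0.84 mg; zinc sulfate 3.32 mL; urea 380.06 mg; sucrose 1.79 g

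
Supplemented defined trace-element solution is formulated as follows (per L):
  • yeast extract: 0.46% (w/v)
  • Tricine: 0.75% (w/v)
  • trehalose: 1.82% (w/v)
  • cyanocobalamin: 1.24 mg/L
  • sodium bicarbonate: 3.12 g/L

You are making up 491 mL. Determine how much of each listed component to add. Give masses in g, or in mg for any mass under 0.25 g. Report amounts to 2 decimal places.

Target volume = 491 mL = 0.491 L.
yeast extract: 0.46 g per 100 mL × 491 mL ÷ 100 = 2.26 g
Tricine: 0.75% w/v = 7.5 g/L → 7.5 × 0.491 L = 3.68 g
trehalose: 1.82% w/v = 18.2 g/L → 18.2 × 0.491 L = 8.94 g
cyanocobalamin: 1.24 mg/L × 0.491 L = 0.61 mg
sodium bicarbonate: 3.12 g/L × 0.491 L = 1.53 g

yeast extract 2.26 g; Tricine 3.68 g; trehalose 8.94 g; cyanocobalamin 0.61 mg; sodium bicarbonate 1.53 g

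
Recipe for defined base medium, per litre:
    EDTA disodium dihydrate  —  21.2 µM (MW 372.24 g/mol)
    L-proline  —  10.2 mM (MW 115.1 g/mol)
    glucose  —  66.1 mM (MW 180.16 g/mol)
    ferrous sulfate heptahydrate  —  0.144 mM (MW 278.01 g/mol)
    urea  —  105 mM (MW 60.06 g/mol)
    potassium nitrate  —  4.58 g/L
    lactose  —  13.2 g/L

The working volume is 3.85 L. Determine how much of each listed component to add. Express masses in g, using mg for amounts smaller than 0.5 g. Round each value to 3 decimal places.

EDTA disodium dihydrate 30.382 mg; L-proline 4.520 g; glucose 45.848 g; ferrous sulfate heptahydrate 154.129 mg; urea 24.279 g; potassium nitrate 17.633 g; lactose 50.820 g

Scale factor relative to 1 L: 3.85.
EDTA disodium dihydrate: 21.2 µmol/L × 372.24 g/mol × 3.85 L ÷ 1000 = 30.382 mg
L-proline: 10.2 mmol/L × 115.1 g/mol × 3.85 L ÷ 1000 = 4.520 g
glucose: 66.1 mmol/L × 180.16 g/mol × 3.85 L ÷ 1000 = 45.848 g
ferrous sulfate heptahydrate: 0.144 mmol/L × 278.01 mg/mmol × 3.85 L = 154.129 mg
urea: 105 mmol/L × 60.06 g/mol × 3.85 L ÷ 1000 = 24.279 g
potassium nitrate: 4.58 g/L × 3.85 L = 17.633 g
lactose: 13.2 g/L × 3.85 L = 50.820 g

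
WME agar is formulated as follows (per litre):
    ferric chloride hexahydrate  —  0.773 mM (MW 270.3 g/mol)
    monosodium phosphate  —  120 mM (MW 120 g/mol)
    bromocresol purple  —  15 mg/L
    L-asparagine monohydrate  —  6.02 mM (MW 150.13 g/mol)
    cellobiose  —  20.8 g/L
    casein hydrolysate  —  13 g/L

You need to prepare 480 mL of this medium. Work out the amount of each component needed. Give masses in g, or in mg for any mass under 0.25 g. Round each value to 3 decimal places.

ferric chloride hexahydrate 100.292 mg; monosodium phosphate 6.912 g; bromocresol purple 7.200 mg; L-asparagine monohydrate 0.434 g; cellobiose 9.984 g; casein hydrolysate 6.240 g

Scale factor relative to 1 L: 0.48.
ferric chloride hexahydrate: 0.773 mmol/L × 270.3 mg/mmol × 0.48 L = 100.292 mg
monosodium phosphate: 120 mmol/L × 120 g/mol × 0.48 L ÷ 1000 = 6.912 g
bromocresol purple: 15 mg/L × 0.48 L = 7.200 mg
L-asparagine monohydrate: 6.02 mmol/L × 150.13 g/mol × 0.48 L ÷ 1000 = 0.434 g
cellobiose: 20.8 g/L × 0.48 L = 9.984 g
casein hydrolysate: 13 g/L × 0.48 L = 6.240 g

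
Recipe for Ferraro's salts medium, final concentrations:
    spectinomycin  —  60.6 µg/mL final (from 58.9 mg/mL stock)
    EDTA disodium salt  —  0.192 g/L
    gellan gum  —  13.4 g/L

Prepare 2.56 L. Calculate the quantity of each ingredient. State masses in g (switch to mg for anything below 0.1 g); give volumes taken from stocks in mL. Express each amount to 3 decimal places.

spectinomycin 2.634 mL; EDTA disodium salt 0.492 g; gellan gum 34.304 g

Scale factor relative to 1 L: 2.56.
spectinomycin: dilute stock: 60.6 µg/mL × 2560 mL ÷ 58900 µg/mL = 2.634 mL
EDTA disodium salt: 0.192 g/L × 2.56 L = 0.492 g
gellan gum: 13.4 g/L × 2.56 L = 34.304 g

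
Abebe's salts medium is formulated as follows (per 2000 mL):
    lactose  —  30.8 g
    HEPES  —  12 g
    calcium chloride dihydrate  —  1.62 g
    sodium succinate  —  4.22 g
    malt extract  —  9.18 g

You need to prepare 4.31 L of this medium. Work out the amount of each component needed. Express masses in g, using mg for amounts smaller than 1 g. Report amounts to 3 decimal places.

lactose 66.374 g; HEPES 25.860 g; calcium chloride dihydrate 3.491 g; sodium succinate 9.094 g; malt extract 19.783 g

Ratio of target to recipe volume: 4310 / 2000 = 2.155.
lactose: 30.8 g × (4310 mL / 2000 mL) = 66.374 g
HEPES: 12 g × (4310 mL / 2000 mL) = 25.860 g
calcium chloride dihydrate: 1.62 g × (4310 mL / 2000 mL) = 3.491 g
sodium succinate: 4.22 g × (4310 mL / 2000 mL) = 9.094 g
malt extract: 9.18 g × (4310 mL / 2000 mL) = 19.783 g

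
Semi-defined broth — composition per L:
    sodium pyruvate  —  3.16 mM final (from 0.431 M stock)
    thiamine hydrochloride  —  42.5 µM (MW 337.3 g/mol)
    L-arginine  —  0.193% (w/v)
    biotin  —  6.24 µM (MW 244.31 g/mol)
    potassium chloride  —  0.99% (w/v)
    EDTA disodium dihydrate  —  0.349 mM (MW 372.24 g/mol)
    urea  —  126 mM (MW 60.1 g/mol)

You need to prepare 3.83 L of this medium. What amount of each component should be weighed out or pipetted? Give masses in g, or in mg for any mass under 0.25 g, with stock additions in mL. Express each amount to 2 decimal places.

Working volume: 3.83 L.
sodium pyruvate: dilute stock: 3.16 mM × 3830 mL ÷ 431 mM = 28.08 mL
thiamine hydrochloride: 42.5 µmol/L × 337.3 g/mol × 3.83 L ÷ 1000 = 54.90 mg
L-arginine: 0.193 g per 100 mL × 3830 mL ÷ 100 = 7.39 g
biotin: 6.24 µmol/L × 244.31 g/mol × 3.83 L ÷ 1000 = 5.84 mg
potassium chloride: 0.99% w/v = 9.9 g/L → 9.9 × 3.83 L = 37.92 g
EDTA disodium dihydrate: 0.349 mmol/L × 372.24 g/mol × 3.83 L ÷ 1000 = 0.50 g
urea: 126 mmol/L × 60.1 g/mol × 3.83 L ÷ 1000 = 29.00 g

sodium pyruvate 28.08 mL; thiamine hydrochloride 54.90 mg; L-arginine 7.39 g; biotin 5.84 mg; potassium chloride 37.92 g; EDTA disodium dihydrate 0.50 g; urea 29.00 g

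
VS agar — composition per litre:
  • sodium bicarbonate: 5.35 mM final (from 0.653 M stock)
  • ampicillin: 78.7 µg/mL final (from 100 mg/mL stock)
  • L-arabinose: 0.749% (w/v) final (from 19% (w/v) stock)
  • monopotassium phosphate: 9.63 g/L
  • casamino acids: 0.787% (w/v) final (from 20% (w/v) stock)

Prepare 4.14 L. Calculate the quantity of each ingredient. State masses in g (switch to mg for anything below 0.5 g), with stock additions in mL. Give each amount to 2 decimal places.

Working volume: 4.14 L.
sodium bicarbonate: dilute stock: 5.35 mM × 4140 mL ÷ 653 mM = 33.92 mL
ampicillin: dilute stock: 78.7 µg/mL × 4140 mL ÷ 100000 µg/mL = 3.26 mL
L-arabinose: V = C2·V2/C1 = 0.749% ÷ 19% × 4140 mL = 163.20 mL
monopotassium phosphate: 9.63 g/L × 4.14 L = 39.87 g
casamino acids: V = C2·V2/C1 = 0.787% ÷ 20% × 4140 mL = 162.91 mL

sodium bicarbonate 33.92 mL; ampicillin 3.26 mL; L-arabinose 163.20 mL; monopotassium phosphate 39.87 g; casamino acids 162.91 mL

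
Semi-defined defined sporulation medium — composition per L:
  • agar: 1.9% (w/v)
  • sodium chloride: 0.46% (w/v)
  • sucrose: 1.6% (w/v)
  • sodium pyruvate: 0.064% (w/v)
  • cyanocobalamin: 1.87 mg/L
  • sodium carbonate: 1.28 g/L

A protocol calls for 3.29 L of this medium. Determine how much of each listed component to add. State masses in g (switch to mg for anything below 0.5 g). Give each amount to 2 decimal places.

Working volume: 3.29 L.
agar: 1.9 g per 100 mL × 3290 mL ÷ 100 = 62.51 g
sodium chloride: 0.46 g per 100 mL × 3290 mL ÷ 100 = 15.13 g
sucrose: 1.6 g per 100 mL × 3290 mL ÷ 100 = 52.64 g
sodium pyruvate: 0.064 g per 100 mL × 3290 mL ÷ 100 = 2.11 g
cyanocobalamin: 1.87 mg/L × 3.29 L = 6.15 mg
sodium carbonate: 1.28 g/L × 3.29 L = 4.21 g

agar 62.51 g; sodium chloride 15.13 g; sucrose 52.64 g; sodium pyruvate 2.11 g; cyanocobalamin 6.15 mg; sodium carbonate 4.21 g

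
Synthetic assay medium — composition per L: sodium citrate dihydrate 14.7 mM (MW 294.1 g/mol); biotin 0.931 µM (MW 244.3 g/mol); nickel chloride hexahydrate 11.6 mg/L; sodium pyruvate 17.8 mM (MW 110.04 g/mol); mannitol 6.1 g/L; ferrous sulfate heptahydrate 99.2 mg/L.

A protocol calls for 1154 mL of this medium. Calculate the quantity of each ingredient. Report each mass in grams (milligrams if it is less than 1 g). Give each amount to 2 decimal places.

sodium citrate dihydrate 4.99 g; biotin 0.26 mg; nickel chloride hexahydrate 13.39 mg; sodium pyruvate 2.26 g; mannitol 7.04 g; ferrous sulfate heptahydrate 114.48 mg

Scale factor relative to 1 L: 1.154.
sodium citrate dihydrate: 14.7 mmol/L × 294.1 g/mol × 1.154 L ÷ 1000 = 4.99 g
biotin: 0.931 µmol/L × 244.3 g/mol × 1.154 L ÷ 1000 = 0.26 mg
nickel chloride hexahydrate: 11.6 mg/L × 1.154 L = 13.39 mg
sodium pyruvate: 17.8 mmol/L × 110.04 g/mol × 1.154 L ÷ 1000 = 2.26 g
mannitol: 6.1 g/L × 1.154 L = 7.04 g
ferrous sulfate heptahydrate: 99.2 mg/L × 1.154 L = 114.48 mg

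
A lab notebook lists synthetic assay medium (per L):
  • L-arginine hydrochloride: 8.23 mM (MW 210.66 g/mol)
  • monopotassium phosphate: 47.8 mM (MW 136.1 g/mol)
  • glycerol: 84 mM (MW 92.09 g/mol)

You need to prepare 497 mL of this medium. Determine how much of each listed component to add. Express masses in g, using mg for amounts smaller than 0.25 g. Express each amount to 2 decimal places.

L-arginine hydrochloride 0.86 g; monopotassium phosphate 3.23 g; glycerol 3.84 g

Scale factor relative to 1 L: 0.497.
L-arginine hydrochloride: 8.23 mmol/L × 210.66 g/mol × 0.497 L ÷ 1000 = 0.86 g
monopotassium phosphate: 47.8 mmol/L × 136.1 g/mol × 0.497 L ÷ 1000 = 3.23 g
glycerol: 84 mmol/L × 92.09 g/mol × 0.497 L ÷ 1000 = 3.84 g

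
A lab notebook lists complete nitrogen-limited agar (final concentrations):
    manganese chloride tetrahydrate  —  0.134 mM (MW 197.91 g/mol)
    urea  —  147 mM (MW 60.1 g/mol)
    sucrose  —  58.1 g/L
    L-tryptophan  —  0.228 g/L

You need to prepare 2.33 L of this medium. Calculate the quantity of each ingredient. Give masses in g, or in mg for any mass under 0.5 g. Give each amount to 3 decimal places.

manganese chloride tetrahydrate 61.791 mg; urea 20.585 g; sucrose 135.373 g; L-tryptophan 0.531 g

Scale factor relative to 1 L: 2.33.
manganese chloride tetrahydrate: 0.134 mmol/L × 197.91 mg/mmol × 2.33 L = 61.791 mg
urea: 147 mmol/L × 60.1 g/mol × 2.33 L ÷ 1000 = 20.585 g
sucrose: 58.1 g/L × 2.33 L = 135.373 g
L-tryptophan: 0.228 g/L × 2.33 L = 0.531 g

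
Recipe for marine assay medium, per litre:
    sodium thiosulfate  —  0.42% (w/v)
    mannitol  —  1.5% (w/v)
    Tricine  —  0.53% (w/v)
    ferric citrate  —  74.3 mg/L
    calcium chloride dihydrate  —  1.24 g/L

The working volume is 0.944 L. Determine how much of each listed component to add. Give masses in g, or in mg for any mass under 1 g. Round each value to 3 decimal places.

Scale factor relative to 1 L: 0.944.
sodium thiosulfate: 0.42 g per 100 mL × 944 mL ÷ 100 = 3.965 g
mannitol: 1.5% w/v = 15 g/L → 15 × 0.944 L = 14.160 g
Tricine: 0.53% w/v = 5.3 g/L → 5.3 × 0.944 L = 5.003 g
ferric citrate: 74.3 mg/L × 0.944 L = 70.139 mg
calcium chloride dihydrate: 1.24 g/L × 0.944 L = 1.171 g

sodium thiosulfate 3.965 g; mannitol 14.160 g; Tricine 5.003 g; ferric citrate 70.139 mg; calcium chloride dihydrate 1.171 g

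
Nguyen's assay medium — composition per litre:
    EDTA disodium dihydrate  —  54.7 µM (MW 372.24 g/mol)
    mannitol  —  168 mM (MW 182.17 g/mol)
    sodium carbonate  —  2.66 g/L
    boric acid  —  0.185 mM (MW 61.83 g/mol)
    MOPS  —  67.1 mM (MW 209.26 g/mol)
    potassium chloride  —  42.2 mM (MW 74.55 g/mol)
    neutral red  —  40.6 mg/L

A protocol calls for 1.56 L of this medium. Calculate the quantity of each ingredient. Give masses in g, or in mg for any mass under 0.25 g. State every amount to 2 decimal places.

Working volume: 1.56 L.
EDTA disodium dihydrate: 54.7 µmol/L × 372.24 g/mol × 1.56 L ÷ 1000 = 31.76 mg
mannitol: 168 mmol/L × 182.17 g/mol × 1.56 L ÷ 1000 = 47.74 g
sodium carbonate: 2.66 g/L × 1.56 L = 4.15 g
boric acid: 0.185 mmol/L × 61.83 mg/mmol × 1.56 L = 17.84 mg
MOPS: 67.1 mmol/L × 209.26 g/mol × 1.56 L ÷ 1000 = 21.90 g
potassium chloride: 42.2 mmol/L × 74.55 g/mol × 1.56 L ÷ 1000 = 4.91 g
neutral red: 40.6 mg/L × 1.56 L = 63.34 mg

EDTA disodium dihydrate 31.76 mg; mannitol 47.74 g; sodium carbonate 4.15 g; boric acid 17.84 mg; MOPS 21.90 g; potassium chloride 4.91 g; neutral red 63.34 mg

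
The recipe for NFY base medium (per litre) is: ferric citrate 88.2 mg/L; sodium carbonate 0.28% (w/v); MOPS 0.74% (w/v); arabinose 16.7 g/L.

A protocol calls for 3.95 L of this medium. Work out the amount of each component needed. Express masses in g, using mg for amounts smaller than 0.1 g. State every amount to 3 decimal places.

ferric citrate 0.348 g; sodium carbonate 11.060 g; MOPS 29.230 g; arabinose 65.965 g

Working volume: 3.95 L.
ferric citrate: 88.2 mg/L × 3.95 L = 348.39 mg = 0.348 g
sodium carbonate: 0.28 g per 100 mL × 3950 mL ÷ 100 = 11.060 g
MOPS: 0.74% w/v = 7.4 g/L → 7.4 × 3.95 L = 29.230 g
arabinose: 16.7 g/L × 3.95 L = 65.965 g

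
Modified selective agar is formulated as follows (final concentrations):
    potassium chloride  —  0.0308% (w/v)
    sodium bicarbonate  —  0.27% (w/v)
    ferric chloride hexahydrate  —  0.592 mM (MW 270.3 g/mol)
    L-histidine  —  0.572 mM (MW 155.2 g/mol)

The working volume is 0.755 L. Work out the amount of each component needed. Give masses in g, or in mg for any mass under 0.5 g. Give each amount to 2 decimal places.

Working volume: 0.755 L.
potassium chloride: 0.0308 g per 100 mL × 755 mL ÷ 100 = 0.23254 g = 232.54 mg
sodium bicarbonate: 0.27 g per 100 mL × 755 mL ÷ 100 = 2.04 g
ferric chloride hexahydrate: 0.592 mmol/L × 270.3 mg/mmol × 0.755 L = 120.81 mg
L-histidine: 0.572 mmol/L × 155.2 mg/mmol × 0.755 L = 67.02 mg

potassium chloride 232.54 mg; sodium bicarbonate 2.04 g; ferric chloride hexahydrate 120.81 mg; L-histidine 67.02 mg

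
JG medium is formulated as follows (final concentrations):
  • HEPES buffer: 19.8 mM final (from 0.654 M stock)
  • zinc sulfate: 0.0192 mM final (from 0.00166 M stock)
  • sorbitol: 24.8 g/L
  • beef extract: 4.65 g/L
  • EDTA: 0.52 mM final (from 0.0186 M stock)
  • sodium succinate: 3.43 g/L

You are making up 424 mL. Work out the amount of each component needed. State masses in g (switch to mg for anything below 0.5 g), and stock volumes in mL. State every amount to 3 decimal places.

Scale factor relative to 1 L: 0.424.
HEPES buffer: C1V1 = C2V2 → 19.8 mM × 424 mL ÷ 654 mM = 12.837 mL
zinc sulfate: dilute stock: 0.0192 mM × 424 mL ÷ 1.66 mM = 4.904 mL
sorbitol: 24.8 g/L × 0.424 L = 10.515 g
beef extract: 4.65 g/L × 0.424 L = 1.972 g
EDTA: C1V1 = C2V2 → 0.52 mM × 424 mL ÷ 18.6 mM = 11.854 mL
sodium succinate: 3.43 g/L × 0.424 L = 1.454 g

HEPES buffer 12.837 mL; zinc sulfate 4.904 mL; sorbitol 10.515 g; beef extract 1.972 g; EDTA 11.854 mL; sodium succinate 1.454 g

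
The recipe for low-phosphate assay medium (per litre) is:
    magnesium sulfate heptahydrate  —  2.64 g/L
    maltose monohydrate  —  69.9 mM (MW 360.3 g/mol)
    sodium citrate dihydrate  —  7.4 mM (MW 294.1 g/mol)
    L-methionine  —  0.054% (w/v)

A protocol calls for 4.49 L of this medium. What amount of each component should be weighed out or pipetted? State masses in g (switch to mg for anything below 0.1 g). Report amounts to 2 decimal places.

Working volume: 4.49 L.
magnesium sulfate heptahydrate: 2.64 g/L × 4.49 L = 11.85 g
maltose monohydrate: 69.9 mmol/L × 360.3 g/mol × 4.49 L ÷ 1000 = 113.08 g
sodium citrate dihydrate: 7.4 mmol/L × 294.1 g/mol × 4.49 L ÷ 1000 = 9.77 g
L-methionine: 0.054% w/v = 0.54 g/L → 0.54 × 4.49 L = 2.42 g

magnesium sulfate heptahydrate 11.85 g; maltose monohydrate 113.08 g; sodium citrate dihydrate 9.77 g; L-methionine 2.42 g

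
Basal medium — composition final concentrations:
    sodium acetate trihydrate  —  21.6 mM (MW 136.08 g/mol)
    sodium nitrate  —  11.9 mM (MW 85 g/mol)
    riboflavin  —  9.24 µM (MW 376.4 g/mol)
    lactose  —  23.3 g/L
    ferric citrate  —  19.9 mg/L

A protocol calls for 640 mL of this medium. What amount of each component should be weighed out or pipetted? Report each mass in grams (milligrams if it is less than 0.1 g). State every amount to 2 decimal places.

Scale factor relative to 1 L: 0.64.
sodium acetate trihydrate: 21.6 mmol/L × 136.08 g/mol × 0.64 L ÷ 1000 = 1.88 g
sodium nitrate: 11.9 mmol/L × 85 g/mol × 0.64 L ÷ 1000 = 0.65 g
riboflavin: 9.24 µmol/L × 376.4 g/mol × 0.64 L ÷ 1000 = 2.23 mg
lactose: 23.3 g/L × 0.64 L = 14.91 g
ferric citrate: 19.9 mg/L × 0.64 L = 12.74 mg

sodium acetate trihydrate 1.88 g; sodium nitrate 0.65 g; riboflavin 2.23 mg; lactose 14.91 g; ferric citrate 12.74 mg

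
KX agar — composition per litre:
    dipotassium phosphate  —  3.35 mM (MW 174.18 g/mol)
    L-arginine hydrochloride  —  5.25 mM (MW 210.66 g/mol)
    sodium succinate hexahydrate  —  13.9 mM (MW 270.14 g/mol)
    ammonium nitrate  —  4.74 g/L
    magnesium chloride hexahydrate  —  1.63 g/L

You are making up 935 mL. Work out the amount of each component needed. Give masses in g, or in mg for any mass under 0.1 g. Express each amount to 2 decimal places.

dipotassium phosphate 0.55 g; L-arginine hydrochloride 1.03 g; sodium succinate hexahydrate 3.51 g; ammonium nitrate 4.43 g; magnesium chloride hexahydrate 1.52 g

Scale factor relative to 1 L: 0.935.
dipotassium phosphate: 3.35 mmol/L × 174.18 g/mol × 0.935 L ÷ 1000 = 0.55 g
L-arginine hydrochloride: 5.25 mmol/L × 210.66 g/mol × 0.935 L ÷ 1000 = 1.03 g
sodium succinate hexahydrate: 13.9 mmol/L × 270.14 g/mol × 0.935 L ÷ 1000 = 3.51 g
ammonium nitrate: 4.74 g/L × 0.935 L = 4.43 g
magnesium chloride hexahydrate: 1.63 g/L × 0.935 L = 1.52 g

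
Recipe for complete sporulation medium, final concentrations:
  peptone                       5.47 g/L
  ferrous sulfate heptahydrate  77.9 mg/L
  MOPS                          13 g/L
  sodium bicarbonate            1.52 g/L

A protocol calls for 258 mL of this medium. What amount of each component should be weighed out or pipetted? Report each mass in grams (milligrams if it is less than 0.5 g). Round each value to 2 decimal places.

peptone 1.41 g; ferrous sulfate heptahydrate 20.10 mg; MOPS 3.35 g; sodium bicarbonate 392.16 mg

Scale factor relative to 1 L: 0.258.
peptone: 5.47 g/L × 0.258 L = 1.41 g
ferrous sulfate heptahydrate: 77.9 mg/L × 0.258 L = 20.10 mg
MOPS: 13 g/L × 0.258 L = 3.35 g
sodium bicarbonate: 1.52 g/L × 0.258 L = 0.39216 g = 392.16 mg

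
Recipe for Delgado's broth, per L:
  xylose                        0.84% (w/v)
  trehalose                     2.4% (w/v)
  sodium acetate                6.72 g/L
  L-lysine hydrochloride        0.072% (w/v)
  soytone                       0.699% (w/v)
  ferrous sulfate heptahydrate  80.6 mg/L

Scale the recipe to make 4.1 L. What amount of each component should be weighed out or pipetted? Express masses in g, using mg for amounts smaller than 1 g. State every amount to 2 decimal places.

xylose 34.44 g; trehalose 98.40 g; sodium acetate 27.55 g; L-lysine hydrochloride 2.95 g; soytone 28.66 g; ferrous sulfate heptahydrate 330.46 mg

Working volume: 4.1 L.
xylose: 0.84% w/v = 8.4 g/L → 8.4 × 4.1 L = 34.44 g
trehalose: 2.4 g per 100 mL × 4100 mL ÷ 100 = 98.40 g
sodium acetate: 6.72 g/L × 4.1 L = 27.55 g
L-lysine hydrochloride: 0.072 g per 100 mL × 4100 mL ÷ 100 = 2.95 g
soytone: 0.699% w/v = 6.99 g/L → 6.99 × 4.1 L = 28.66 g
ferrous sulfate heptahydrate: 80.6 mg/L × 4.1 L = 330.46 mg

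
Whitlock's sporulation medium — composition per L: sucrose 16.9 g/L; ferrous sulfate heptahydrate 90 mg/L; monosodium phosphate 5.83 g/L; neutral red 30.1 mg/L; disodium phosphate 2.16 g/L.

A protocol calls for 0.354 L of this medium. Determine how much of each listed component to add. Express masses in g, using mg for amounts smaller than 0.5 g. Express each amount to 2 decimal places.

Working volume: 0.354 L.
sucrose: 16.9 g/L × 0.354 L = 5.98 g
ferrous sulfate heptahydrate: 90 mg/L × 0.354 L = 31.86 mg
monosodium phosphate: 5.83 g/L × 0.354 L = 2.06 g
neutral red: 30.1 mg/L × 0.354 L = 10.66 mg
disodium phosphate: 2.16 g/L × 0.354 L = 0.76 g

sucrose 5.98 g; ferrous sulfate heptahydrate 31.86 mg; monosodium phosphate 2.06 g; neutral red 10.66 mg; disodium phosphate 0.76 g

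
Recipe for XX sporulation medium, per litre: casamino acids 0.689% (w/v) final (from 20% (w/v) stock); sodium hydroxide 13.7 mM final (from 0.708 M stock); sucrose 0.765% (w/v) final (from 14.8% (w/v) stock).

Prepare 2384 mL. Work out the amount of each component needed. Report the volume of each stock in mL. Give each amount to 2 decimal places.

Target volume = 2384 mL = 2.384 L.
casamino acids: V = C2·V2/C1 = 0.689% ÷ 20% × 2384 mL = 82.13 mL
sodium hydroxide: V = C2·V2/C1 = 13.7 mM × 2384 mL ÷ 708 mM = 46.13 mL
sucrose: C1V1 = C2V2 → 0.765% ÷ 14.8% × 2384 mL = 123.23 mL

casamino acids 82.13 mL; sodium hydroxide 46.13 mL; sucrose 123.23 mL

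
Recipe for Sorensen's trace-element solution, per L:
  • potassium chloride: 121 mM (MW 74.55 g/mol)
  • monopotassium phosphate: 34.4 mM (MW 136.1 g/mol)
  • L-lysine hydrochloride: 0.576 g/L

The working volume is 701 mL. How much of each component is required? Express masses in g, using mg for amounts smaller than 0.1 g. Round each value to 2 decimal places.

potassium chloride 6.32 g; monopotassium phosphate 3.28 g; L-lysine hydrochloride 0.40 g

Scale factor relative to 1 L: 0.701.
potassium chloride: 121 mmol/L × 74.55 g/mol × 0.701 L ÷ 1000 = 6.32 g
monopotassium phosphate: 34.4 mmol/L × 136.1 g/mol × 0.701 L ÷ 1000 = 3.28 g
L-lysine hydrochloride: 0.576 g/L × 0.701 L = 0.40 g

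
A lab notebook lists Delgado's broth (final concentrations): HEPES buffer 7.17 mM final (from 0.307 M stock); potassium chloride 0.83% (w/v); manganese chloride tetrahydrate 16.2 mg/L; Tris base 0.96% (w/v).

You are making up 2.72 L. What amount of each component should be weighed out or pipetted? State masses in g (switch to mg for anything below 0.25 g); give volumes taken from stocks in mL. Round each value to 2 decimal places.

Scale factor relative to 1 L: 2.72.
HEPES buffer: C1V1 = C2V2 → 7.17 mM × 2720 mL ÷ 307 mM = 63.53 mL
potassium chloride: 0.83 g per 100 mL × 2720 mL ÷ 100 = 22.58 g
manganese chloride tetrahydrate: 16.2 mg/L × 2.72 L = 44.06 mg
Tris base: 0.96% w/v = 9.6 g/L → 9.6 × 2.72 L = 26.11 g

HEPES buffer 63.53 mL; potassium chloride 22.58 g; manganese chloride tetrahydrate 44.06 mg; Tris base 26.11 g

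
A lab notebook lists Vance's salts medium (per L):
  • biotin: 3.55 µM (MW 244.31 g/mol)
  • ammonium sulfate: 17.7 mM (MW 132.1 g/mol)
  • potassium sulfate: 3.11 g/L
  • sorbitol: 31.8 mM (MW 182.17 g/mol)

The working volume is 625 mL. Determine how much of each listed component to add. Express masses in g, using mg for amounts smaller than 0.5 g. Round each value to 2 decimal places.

Target volume = 625 mL = 0.625 L.
biotin: 3.55 µmol/L × 244.31 g/mol × 0.625 L ÷ 1000 = 0.54 mg
ammonium sulfate: 17.7 mmol/L × 132.1 g/mol × 0.625 L ÷ 1000 = 1.46 g
potassium sulfate: 3.11 g/L × 0.625 L = 1.94 g
sorbitol: 31.8 mmol/L × 182.17 g/mol × 0.625 L ÷ 1000 = 3.62 g

biotin 0.54 mg; ammonium sulfate 1.46 g; potassium sulfate 1.94 g; sorbitol 3.62 g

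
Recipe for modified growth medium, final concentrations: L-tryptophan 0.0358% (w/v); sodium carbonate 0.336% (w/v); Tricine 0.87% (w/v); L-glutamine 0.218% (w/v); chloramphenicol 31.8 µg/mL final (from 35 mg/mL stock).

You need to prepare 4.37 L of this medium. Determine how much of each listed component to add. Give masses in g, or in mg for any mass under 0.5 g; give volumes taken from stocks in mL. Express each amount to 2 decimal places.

Scale factor relative to 1 L: 4.37.
L-tryptophan: 0.0358 g per 100 mL × 4370 mL ÷ 100 = 1.56 g
sodium carbonate: 0.336% w/v = 3.36 g/L → 3.36 × 4.37 L = 14.68 g
Tricine: 0.87% w/v = 8.7 g/L → 8.7 × 4.37 L = 38.02 g
L-glutamine: 0.218% w/v = 2.18 g/L → 2.18 × 4.37 L = 9.53 g
chloramphenicol: V = C2·V2/C1 = 31.8 µg/mL × 4370 mL ÷ 35000 µg/mL = 3.97 mL

L-tryptophan 1.56 g; sodium carbonate 14.68 g; Tricine 38.02 g; L-glutamine 9.53 g; chloramphenicol 3.97 mL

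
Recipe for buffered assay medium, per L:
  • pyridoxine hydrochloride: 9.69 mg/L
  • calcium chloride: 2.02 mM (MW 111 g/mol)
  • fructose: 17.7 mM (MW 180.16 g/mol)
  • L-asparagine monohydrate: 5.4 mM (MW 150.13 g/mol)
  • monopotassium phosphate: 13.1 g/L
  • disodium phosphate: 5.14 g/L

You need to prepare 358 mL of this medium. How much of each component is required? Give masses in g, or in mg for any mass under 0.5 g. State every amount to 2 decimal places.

pyridoxine hydrochloride 3.47 mg; calcium chloride 80.27 mg; fructose 1.14 g; L-asparagine monohydrate 290.23 mg; monopotassium phosphate 4.69 g; disodium phosphate 1.84 g

Working volume: 358 mL = 0.358 L.
pyridoxine hydrochloride: 9.69 mg/L × 0.358 L = 3.47 mg
calcium chloride: 2.02 mmol/L × 111 mg/mmol × 0.358 L = 80.27 mg
fructose: 17.7 mmol/L × 180.16 g/mol × 0.358 L ÷ 1000 = 1.14 g
L-asparagine monohydrate: 5.4 mmol/L × 150.13 mg/mmol × 0.358 L = 290.23 mg
monopotassium phosphate: 13.1 g/L × 0.358 L = 4.69 g
disodium phosphate: 5.14 g/L × 0.358 L = 1.84 g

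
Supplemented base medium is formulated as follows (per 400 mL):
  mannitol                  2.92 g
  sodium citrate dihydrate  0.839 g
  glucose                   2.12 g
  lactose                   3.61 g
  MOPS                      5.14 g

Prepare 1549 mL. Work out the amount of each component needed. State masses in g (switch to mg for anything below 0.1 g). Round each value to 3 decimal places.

mannitol 11.308 g; sodium citrate dihydrate 3.249 g; glucose 8.210 g; lactose 13.980 g; MOPS 19.905 g

Scale factor = 1549 mL / 400 mL = 3.8725.
mannitol: 2.92 g × (1549 mL / 400 mL) = 11.308 g
sodium citrate dihydrate: 0.839 g × (1549 mL / 400 mL) = 3.249 g
glucose: 2.12 g × (1549 mL / 400 mL) = 8.210 g
lactose: 3.61 g × (1549 mL / 400 mL) = 13.980 g
MOPS: 5.14 g × (1549 mL / 400 mL) = 19.905 g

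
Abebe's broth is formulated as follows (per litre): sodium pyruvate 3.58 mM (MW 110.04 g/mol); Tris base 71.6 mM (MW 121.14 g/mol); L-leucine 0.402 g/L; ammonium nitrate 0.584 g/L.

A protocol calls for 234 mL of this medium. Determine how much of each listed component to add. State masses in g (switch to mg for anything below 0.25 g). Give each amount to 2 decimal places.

Working volume: 234 mL = 0.234 L.
sodium pyruvate: 3.58 mmol/L × 110.04 mg/mmol × 0.234 L = 92.18 mg
Tris base: 71.6 mmol/L × 121.14 g/mol × 0.234 L ÷ 1000 = 2.03 g
L-leucine: 0.402 g/L × 0.234 L = 0.094068 g = 94.07 mg
ammonium nitrate: 0.584 g/L × 0.234 L = 0.136656 g = 136.66 mg

sodium pyruvate 92.18 mg; Tris base 2.03 g; L-leucine 94.07 mg; ammonium nitrate 136.66 mg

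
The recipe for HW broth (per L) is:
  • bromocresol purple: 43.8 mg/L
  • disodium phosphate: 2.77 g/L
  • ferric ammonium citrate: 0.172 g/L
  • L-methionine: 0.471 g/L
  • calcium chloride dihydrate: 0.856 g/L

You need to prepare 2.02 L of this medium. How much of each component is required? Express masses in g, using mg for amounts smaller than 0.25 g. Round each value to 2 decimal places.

bromocresol purple 88.48 mg; disodium phosphate 5.60 g; ferric ammonium citrate 0.35 g; L-methionine 0.95 g; calcium chloride dihydrate 1.73 g

Scale factor relative to 1 L: 2.02.
bromocresol purple: 43.8 mg/L × 2.02 L = 88.48 mg
disodium phosphate: 2.77 g/L × 2.02 L = 5.60 g
ferric ammonium citrate: 0.172 g/L × 2.02 L = 0.35 g
L-methionine: 0.471 g/L × 2.02 L = 0.95 g
calcium chloride dihydrate: 0.856 g/L × 2.02 L = 1.73 g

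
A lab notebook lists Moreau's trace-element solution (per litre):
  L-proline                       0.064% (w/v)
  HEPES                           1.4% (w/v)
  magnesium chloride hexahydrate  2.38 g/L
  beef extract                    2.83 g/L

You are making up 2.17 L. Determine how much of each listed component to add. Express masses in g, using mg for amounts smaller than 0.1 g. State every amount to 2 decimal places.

Working volume: 2.17 L.
L-proline: 0.064 g per 100 mL × 2170 mL ÷ 100 = 1.39 g
HEPES: 1.4 g per 100 mL × 2170 mL ÷ 100 = 30.38 g
magnesium chloride hexahydrate: 2.38 g/L × 2.17 L = 5.16 g
beef extract: 2.83 g/L × 2.17 L = 6.14 g

L-proline 1.39 g; HEPES 30.38 g; magnesium chloride hexahydrate 5.16 g; beef extract 6.14 g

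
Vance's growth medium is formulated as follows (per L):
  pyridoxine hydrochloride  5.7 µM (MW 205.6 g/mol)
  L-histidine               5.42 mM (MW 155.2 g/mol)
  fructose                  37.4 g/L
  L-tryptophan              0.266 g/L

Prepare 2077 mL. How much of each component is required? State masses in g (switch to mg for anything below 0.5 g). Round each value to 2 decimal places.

Target volume = 2077 mL = 2.077 L.
pyridoxine hydrochloride: 5.7 µmol/L × 205.6 g/mol × 2.077 L ÷ 1000 = 2.43 mg
L-histidine: 5.42 mmol/L × 155.2 g/mol × 2.077 L ÷ 1000 = 1.75 g
fructose: 37.4 g/L × 2.077 L = 77.68 g
L-tryptophan: 0.266 g/L × 2.077 L = 0.55 g

pyridoxine hydrochloride 2.43 mg; L-histidine 1.75 g; fructose 77.68 g; L-tryptophan 0.55 g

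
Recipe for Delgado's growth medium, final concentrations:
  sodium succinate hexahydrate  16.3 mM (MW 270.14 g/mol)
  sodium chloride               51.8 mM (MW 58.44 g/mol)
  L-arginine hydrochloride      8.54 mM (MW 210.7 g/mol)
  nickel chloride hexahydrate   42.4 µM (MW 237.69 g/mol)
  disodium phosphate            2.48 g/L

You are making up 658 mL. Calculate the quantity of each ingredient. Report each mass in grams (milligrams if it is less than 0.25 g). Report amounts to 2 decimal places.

Scale factor relative to 1 L: 0.658.
sodium succinate hexahydrate: 16.3 mmol/L × 270.14 g/mol × 0.658 L ÷ 1000 = 2.90 g
sodium chloride: 51.8 mmol/L × 58.44 g/mol × 0.658 L ÷ 1000 = 1.99 g
L-arginine hydrochloride: 8.54 mmol/L × 210.7 g/mol × 0.658 L ÷ 1000 = 1.18 g
nickel chloride hexahydrate: 42.4 µmol/L × 237.69 g/mol × 0.658 L ÷ 1000 = 6.63 mg
disodium phosphate: 2.48 g/L × 0.658 L = 1.63 g

sodium succinate hexahydrate 2.90 g; sodium chloride 1.99 g; L-arginine hydrochloride 1.18 g; nickel chloride hexahydrate 6.63 mg; disodium phosphate 1.63 g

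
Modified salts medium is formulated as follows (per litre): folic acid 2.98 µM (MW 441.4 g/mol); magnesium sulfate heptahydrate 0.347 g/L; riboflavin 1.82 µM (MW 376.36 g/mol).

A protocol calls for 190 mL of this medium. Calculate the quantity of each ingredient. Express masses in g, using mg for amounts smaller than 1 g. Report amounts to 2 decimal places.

Working volume: 190 mL = 0.19 L.
folic acid: 2.98 µmol/L × 441.4 g/mol × 0.19 L ÷ 1000 = 0.25 mg
magnesium sulfate heptahydrate: 0.347 g/L × 0.19 L = 0.06593 g = 65.93 mg
riboflavin: 1.82 µmol/L × 376.36 g/mol × 0.19 L ÷ 1000 = 0.13 mg

folic acid 0.25 mg; magnesium sulfate heptahydrate 65.93 mg; riboflavin 0.13 mg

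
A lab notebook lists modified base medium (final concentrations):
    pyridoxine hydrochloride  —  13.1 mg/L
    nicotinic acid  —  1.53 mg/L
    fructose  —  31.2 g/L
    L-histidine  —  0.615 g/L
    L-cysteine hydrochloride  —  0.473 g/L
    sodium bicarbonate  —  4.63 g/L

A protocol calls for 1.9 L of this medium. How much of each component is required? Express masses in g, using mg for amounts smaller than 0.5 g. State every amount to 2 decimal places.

Scale factor relative to 1 L: 1.9.
pyridoxine hydrochloride: 13.1 mg/L × 1.9 L = 24.89 mg
nicotinic acid: 1.53 mg/L × 1.9 L = 2.91 mg
fructose: 31.2 g/L × 1.9 L = 59.28 g
L-histidine: 0.615 g/L × 1.9 L = 1.17 g
L-cysteine hydrochloride: 0.473 g/L × 1.9 L = 0.90 g
sodium bicarbonate: 4.63 g/L × 1.9 L = 8.80 g

pyridoxine hydrochloride 24.89 mg; nicotinic acid 2.91 mg; fructose 59.28 g; L-histidine 1.17 g; L-cysteine hydrochloride 0.90 g; sodium bicarbonate 8.80 g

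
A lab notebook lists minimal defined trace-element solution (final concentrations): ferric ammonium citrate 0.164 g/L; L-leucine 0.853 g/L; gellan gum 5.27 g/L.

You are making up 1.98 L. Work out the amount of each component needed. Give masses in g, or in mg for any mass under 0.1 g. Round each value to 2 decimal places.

ferric ammonium citrate 0.32 g; L-leucine 1.69 g; gellan gum 10.43 g

Working volume: 1.98 L.
ferric ammonium citrate: 0.164 g/L × 1.98 L = 0.32 g
L-leucine: 0.853 g/L × 1.98 L = 1.69 g
gellan gum: 5.27 g/L × 1.98 L = 10.43 g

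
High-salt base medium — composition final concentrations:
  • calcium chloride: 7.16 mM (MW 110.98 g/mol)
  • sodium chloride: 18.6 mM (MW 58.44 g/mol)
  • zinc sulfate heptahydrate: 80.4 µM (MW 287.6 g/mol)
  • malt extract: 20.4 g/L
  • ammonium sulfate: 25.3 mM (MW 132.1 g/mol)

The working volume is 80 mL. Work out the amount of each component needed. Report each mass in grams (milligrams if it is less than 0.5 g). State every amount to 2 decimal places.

Working volume: 80 mL = 0.08 L.
calcium chloride: 7.16 mmol/L × 110.98 mg/mmol × 0.08 L = 63.57 mg
sodium chloride: 18.6 mmol/L × 58.44 mg/mmol × 0.08 L = 86.96 mg
zinc sulfate heptahydrate: 80.4 µmol/L × 287.6 g/mol × 0.08 L ÷ 1000 = 1.85 mg
malt extract: 20.4 g/L × 0.08 L = 1.63 g
ammonium sulfate: 25.3 mmol/L × 132.1 mg/mmol × 0.08 L = 267.37 mg

calcium chloride 63.57 mg; sodium chloride 86.96 mg; zinc sulfate heptahydrate 1.85 mg; malt extract 1.63 g; ammonium sulfate 267.37 mg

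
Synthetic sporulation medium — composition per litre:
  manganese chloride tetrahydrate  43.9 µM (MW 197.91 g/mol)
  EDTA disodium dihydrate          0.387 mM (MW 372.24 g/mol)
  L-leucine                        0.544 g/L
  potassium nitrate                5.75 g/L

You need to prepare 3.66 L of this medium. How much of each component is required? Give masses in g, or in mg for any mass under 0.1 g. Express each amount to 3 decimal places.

manganese chloride tetrahydrate 31.799 mg; EDTA disodium dihydrate 0.527 g; L-leucine 1.991 g; potassium nitrate 21.045 g

Scale factor relative to 1 L: 3.66.
manganese chloride tetrahydrate: 43.9 µmol/L × 197.91 g/mol × 3.66 L ÷ 1000 = 31.799 mg
EDTA disodium dihydrate: 0.387 mmol/L × 372.24 g/mol × 3.66 L ÷ 1000 = 0.527 g
L-leucine: 0.544 g/L × 3.66 L = 1.991 g
potassium nitrate: 5.75 g/L × 3.66 L = 21.045 g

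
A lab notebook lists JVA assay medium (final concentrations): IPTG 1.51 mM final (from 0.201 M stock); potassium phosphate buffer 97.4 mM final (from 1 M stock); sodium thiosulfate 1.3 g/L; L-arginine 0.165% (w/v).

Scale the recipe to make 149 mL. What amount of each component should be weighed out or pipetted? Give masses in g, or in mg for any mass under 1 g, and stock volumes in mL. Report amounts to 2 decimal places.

Working volume: 149 mL = 0.149 L.
IPTG: C1V1 = C2V2 → 1.51 mM × 149 mL ÷ 201 mM = 1.12 mL
potassium phosphate buffer: V = C2·V2/C1 = 97.4 mM × 149 mL ÷ 1000 mM = 14.51 mL
sodium thiosulfate: 1.3 g/L × 0.149 L = 0.1937 g = 193.70 mg
L-arginine: 0.165 g per 100 mL × 149 mL ÷ 100 = 0.24585 g = 245.85 mg

IPTG 1.12 mL; potassium phosphate buffer 14.51 mL; sodium thiosulfate 193.70 mg; L-arginine 245.85 mg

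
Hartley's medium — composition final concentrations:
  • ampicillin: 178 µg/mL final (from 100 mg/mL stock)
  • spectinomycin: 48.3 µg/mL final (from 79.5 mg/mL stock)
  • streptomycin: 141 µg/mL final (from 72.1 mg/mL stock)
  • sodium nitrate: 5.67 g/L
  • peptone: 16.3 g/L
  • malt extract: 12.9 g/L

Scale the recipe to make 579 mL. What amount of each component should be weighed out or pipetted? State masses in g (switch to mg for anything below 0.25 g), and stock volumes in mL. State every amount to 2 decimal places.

ampicillin 1.03 mL; spectinomycin 0.35 mL; streptomycin 1.13 mL; sodium nitrate 3.28 g; peptone 9.44 g; malt extract 7.47 g

Working volume: 579 mL = 0.579 L.
ampicillin: V = C2·V2/C1 = 178 µg/mL × 579 mL ÷ 100000 µg/mL = 1.03 mL
spectinomycin: V = C2·V2/C1 = 48.3 µg/mL × 579 mL ÷ 79500 µg/mL = 0.35 mL
streptomycin: C1V1 = C2V2 → 141 µg/mL × 579 mL ÷ 72100 µg/mL = 1.13 mL
sodium nitrate: 5.67 g/L × 0.579 L = 3.28 g
peptone: 16.3 g/L × 0.579 L = 9.44 g
malt extract: 12.9 g/L × 0.579 L = 7.47 g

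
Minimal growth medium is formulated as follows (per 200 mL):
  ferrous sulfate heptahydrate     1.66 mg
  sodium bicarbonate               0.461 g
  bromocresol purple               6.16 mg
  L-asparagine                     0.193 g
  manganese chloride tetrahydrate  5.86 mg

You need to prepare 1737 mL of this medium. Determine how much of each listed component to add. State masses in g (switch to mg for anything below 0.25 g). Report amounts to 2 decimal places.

ferrous sulfate heptahydrate 14.42 mg; sodium bicarbonate 4.00 g; bromocresol purple 53.50 mg; L-asparagine 1.68 g; manganese chloride tetrahydrate 50.89 mg

Scale factor = 1737 mL / 200 mL = 8.685.
ferrous sulfate heptahydrate: 1.66 mg × (1737 mL / 200 mL) = 14.42 mg
sodium bicarbonate: 0.461 g × (1737 mL / 200 mL) = 4.00 g
bromocresol purple: 6.16 mg × (1737 mL / 200 mL) = 53.50 mg
L-asparagine: 0.193 g × (1737 mL / 200 mL) = 1.68 g
manganese chloride tetrahydrate: 5.86 mg × (1737 mL / 200 mL) = 50.89 mg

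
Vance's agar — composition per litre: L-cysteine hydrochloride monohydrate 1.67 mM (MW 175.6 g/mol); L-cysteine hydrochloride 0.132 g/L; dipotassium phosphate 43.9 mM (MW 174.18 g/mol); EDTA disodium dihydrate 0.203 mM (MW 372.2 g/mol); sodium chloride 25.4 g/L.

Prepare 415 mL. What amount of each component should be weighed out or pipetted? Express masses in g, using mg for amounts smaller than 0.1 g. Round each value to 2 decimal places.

L-cysteine hydrochloride monohydrate 0.12 g; L-cysteine hydrochloride 54.78 mg; dipotassium phosphate 3.17 g; EDTA disodium dihydrate 31.36 mg; sodium chloride 10.54 g

Working volume: 415 mL = 0.415 L.
L-cysteine hydrochloride monohydrate: 1.67 mmol/L × 175.6 g/mol × 0.415 L ÷ 1000 = 0.12 g
L-cysteine hydrochloride: 0.132 g/L × 0.415 L = 0.05478 g = 54.78 mg
dipotassium phosphate: 43.9 mmol/L × 174.18 g/mol × 0.415 L ÷ 1000 = 3.17 g
EDTA disodium dihydrate: 0.203 mmol/L × 372.2 mg/mmol × 0.415 L = 31.36 mg
sodium chloride: 25.4 g/L × 0.415 L = 10.54 g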